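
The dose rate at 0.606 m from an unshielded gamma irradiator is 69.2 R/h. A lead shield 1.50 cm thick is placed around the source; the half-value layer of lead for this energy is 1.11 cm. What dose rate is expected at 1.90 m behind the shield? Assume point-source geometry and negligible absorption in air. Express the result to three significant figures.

Distance alone: (0.606/1.90)² = 0.1017, so 69.2 × 0.1017 = 7.038 R/h.
Shield: 1.50/1.11 = 1.351 half-value layers → attenuation 2^(−1.351) = 0.3920.
Combined: 7.038 × 0.3920 = 2.759 R/h.

2.76 R/h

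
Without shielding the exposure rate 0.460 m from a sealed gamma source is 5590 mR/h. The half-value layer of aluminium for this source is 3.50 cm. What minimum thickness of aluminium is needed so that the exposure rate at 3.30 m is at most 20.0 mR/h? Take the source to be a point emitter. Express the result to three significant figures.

At 3.30 m, distance alone gives 5590 × (0.460/3.30)² = 5590 × 0.01943 = 108.6 mR/h.
Further attenuation needed: 108.6/20.0 = 5.430.
n = log₂(5.430) = 2.441 half-value layers.
Thickness = 2.441 × 3.50 cm = 8.543 cm.

8.54 cm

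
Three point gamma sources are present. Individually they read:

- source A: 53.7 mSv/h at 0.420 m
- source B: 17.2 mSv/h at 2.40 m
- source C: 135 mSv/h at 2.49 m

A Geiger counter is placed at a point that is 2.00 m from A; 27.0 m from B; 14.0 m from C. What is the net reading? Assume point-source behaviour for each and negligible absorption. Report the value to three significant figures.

6.77 mSv/h

By superposition, sum each source's inverse-square contribution:
A: 53.7 × (0.420/2.00)² = 2.368 mSv/h
B: 17.2 × (2.40/27.0)² = 0.1359 mSv/h
C: 135 × (2.49/14.0)² = 4.270 mSv/h
Total = 2.368 + 0.1359 + 4.270 = 6.774 mSv/h.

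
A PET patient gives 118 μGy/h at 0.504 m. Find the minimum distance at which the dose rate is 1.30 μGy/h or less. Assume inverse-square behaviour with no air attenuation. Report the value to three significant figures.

4.80 m

Using I₁d₁² = I₂d₂², d₂ = d₁·√(I₁/I₂).
I₁/I₂ = 118/1.30 = 90.77, so d₂ = 0.504 × √90.77 = 4.802 m.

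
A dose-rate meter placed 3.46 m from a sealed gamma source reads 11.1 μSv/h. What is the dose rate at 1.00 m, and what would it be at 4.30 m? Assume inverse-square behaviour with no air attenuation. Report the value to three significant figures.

133 μSv/h; 7.19 μSv/h

Intensity scales as (d₁/d₂)², so
At 1.00 m: (3.46/1.00)² = 11.97, so 11.1 × 11.97 = 132.9 μSv/h
At 4.30 m: 132.9 × (1.00/4.30)² = 132.9 × 0.05408 = 7.187 μSv/h.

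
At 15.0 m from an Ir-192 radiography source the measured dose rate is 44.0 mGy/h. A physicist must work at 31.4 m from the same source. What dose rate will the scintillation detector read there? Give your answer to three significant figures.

Using I₁d₁² = I₂d₂², scaling from 15.0 m to 31.4 m:
(15.0/31.4)² = 0.2282, so 44.0 × 0.2282 = 10.04 mGy/h.

10.0 mGy/h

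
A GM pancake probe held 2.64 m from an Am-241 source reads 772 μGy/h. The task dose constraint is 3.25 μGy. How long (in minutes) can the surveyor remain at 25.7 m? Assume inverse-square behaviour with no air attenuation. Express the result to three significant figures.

23.9 min

Applying the 1/r² law, rate at 25.7 m:
(2.64/25.7)² = 0.01055, so 772 × 0.01055 = 8.145 μGy/h.
Stay time = 3.25 μGy ÷ 8.145 μGy/h = 0.3990 h = 23.94 min.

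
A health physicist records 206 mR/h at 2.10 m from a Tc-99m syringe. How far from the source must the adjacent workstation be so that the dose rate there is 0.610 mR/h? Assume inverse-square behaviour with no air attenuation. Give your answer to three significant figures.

38.6 m

By the inverse-square law, d₂ = d₁·√(I₁/I₂).
I₁/I₂ = 206/0.610 = 337.7, so d₂ = 2.10 × √337.7 = 38.59 m.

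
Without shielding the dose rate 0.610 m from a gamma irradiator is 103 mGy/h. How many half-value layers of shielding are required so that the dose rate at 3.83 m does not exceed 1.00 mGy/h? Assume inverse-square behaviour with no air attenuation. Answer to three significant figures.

At 3.83 m, distance alone gives 103 × (0.610/3.83)² = 103 × 0.02537 = 2.613 mGy/h.
Further attenuation needed: 2.613/1.00 = 2.613.
n = log₂(2.613) = 1.386 half-value layers.

1.39 half-value layers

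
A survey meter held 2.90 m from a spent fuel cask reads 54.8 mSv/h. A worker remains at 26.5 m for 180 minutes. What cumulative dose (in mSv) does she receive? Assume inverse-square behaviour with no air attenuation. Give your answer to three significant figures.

1.97 mSv

Intensity scales as (d₁/d₂)², so rate at 26.5 m:
54.8 × (2.90/26.5)² = 54.8 × 0.01198 = 0.6565 mSv/h.
Dose = rate × time = 0.6565 mSv/h × 3.000 h = 1.970 mSv.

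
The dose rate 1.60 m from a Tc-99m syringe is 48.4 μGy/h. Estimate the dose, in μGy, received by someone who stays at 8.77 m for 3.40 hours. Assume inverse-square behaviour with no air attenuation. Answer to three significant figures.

By the inverse-square law, rate at 8.77 m:
(1.60/8.77)² = 0.03328, so 48.4 × 0.03328 = 1.611 μGy/h.
Dose = rate × time = 1.611 μGy/h × 3.400 h = 5.477 μGy.

5.48 μGy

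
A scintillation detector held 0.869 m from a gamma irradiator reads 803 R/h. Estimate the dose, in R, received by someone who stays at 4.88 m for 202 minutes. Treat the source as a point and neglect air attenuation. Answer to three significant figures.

By the inverse-square law, rate at 4.88 m:
(0.869/4.88)² = 0.03171, so 803 × 0.03171 = 25.46 R/h.
Dose = rate × time = 25.46 R/h × 3.367 h = 85.72 R.

85.7 R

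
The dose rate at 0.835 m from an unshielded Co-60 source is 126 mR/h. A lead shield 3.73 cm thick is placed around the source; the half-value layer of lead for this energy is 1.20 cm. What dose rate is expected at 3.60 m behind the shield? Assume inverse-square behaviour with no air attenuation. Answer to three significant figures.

0.786 mR/h

Distance alone: 126 × (0.835/3.60)² = 126 × 0.05380 = 6.779 mR/h.
Shield: 3.73/1.20 = 3.108 half-value layers → attenuation 2^(−3.108) = 0.1160.
Combined: 6.779 × 0.1160 = 0.7864 mR/h.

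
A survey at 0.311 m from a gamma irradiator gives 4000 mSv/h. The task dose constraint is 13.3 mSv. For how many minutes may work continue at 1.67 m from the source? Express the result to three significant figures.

5.75 min

Intensity scales as (d₁/d₂)², so rate at 1.67 m:
4000 × (0.311/1.67)² = 4000 × 0.03468 = 138.7 mSv/h.
Stay time = 13.3 mSv ÷ 138.7 mSv/h = 0.09589 h = 5.753 min.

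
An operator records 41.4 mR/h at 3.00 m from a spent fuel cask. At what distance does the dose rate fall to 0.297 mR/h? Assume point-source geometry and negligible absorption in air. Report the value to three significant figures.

35.4 m

Applying the 1/r² law, d₂ = d₁·√(I₁/I₂).
I₁/I₂ = 41.4/0.297 = 139.4, so d₂ = 3.00 × √139.4 = 35.42 m.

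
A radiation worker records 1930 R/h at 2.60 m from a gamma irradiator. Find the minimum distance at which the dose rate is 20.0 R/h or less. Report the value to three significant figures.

25.5 m

Applying the 1/r² law, d₂ = d₁·√(I₁/I₂).
I₁/I₂ = 1930/20.0 = 96.50, so d₂ = 2.60 × √96.50 = 25.54 m.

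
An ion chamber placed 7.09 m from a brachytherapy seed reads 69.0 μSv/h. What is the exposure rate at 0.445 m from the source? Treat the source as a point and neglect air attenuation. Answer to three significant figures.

17500 μSv/h

Using I₁d₁² = I₂d₂², scaling from 7.09 m to 0.445 m:
(7.09/0.445)² = 253.8, so 69.0 × 253.8 = 17510 μSv/h.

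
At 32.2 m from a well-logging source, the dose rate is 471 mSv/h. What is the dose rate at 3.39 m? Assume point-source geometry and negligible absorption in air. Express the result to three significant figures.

Applying the 1/r² law, the rate at 3.39 m is
(32.2/3.39)² = 90.22, so 471 × 90.22 = 42490 mSv/h.

42500 mSv/h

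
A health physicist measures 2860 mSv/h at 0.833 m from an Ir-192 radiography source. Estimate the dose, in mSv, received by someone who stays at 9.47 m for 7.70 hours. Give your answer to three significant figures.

170 mSv

Applying the 1/r² law, rate at 9.47 m:
2860 × (0.833/9.47)² = 2860 × 0.007737 = 22.13 mSv/h.
Dose = rate × time = 22.13 mSv/h × 7.700 h = 170.4 mSv.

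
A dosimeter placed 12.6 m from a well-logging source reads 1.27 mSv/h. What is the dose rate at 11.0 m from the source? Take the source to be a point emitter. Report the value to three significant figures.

Using I₁d₁² = I₂d₂², scaling from 12.6 m to 11.0 m:
(12.6/11.0)² = 1.312, so 1.27 × 1.312 = 1.666 mSv/h.

1.67 mSv/h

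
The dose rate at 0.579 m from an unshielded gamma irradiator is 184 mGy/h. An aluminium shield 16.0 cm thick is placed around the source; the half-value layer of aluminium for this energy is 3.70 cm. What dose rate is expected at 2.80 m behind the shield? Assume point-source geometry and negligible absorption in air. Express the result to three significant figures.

Distance alone: (0.579/2.80)² = 0.04276, so 184 × 0.04276 = 7.868 mGy/h.
Shield: 16.0/3.70 = 4.324 half-value layers → attenuation 2^(−4.324) = 0.04993.
Combined: 7.868 × 0.04993 = 0.3928 mGy/h.

0.393 mGy/h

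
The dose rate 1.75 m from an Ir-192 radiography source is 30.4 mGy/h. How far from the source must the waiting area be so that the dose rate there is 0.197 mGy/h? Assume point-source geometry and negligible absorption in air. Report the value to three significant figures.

By the inverse-square law, d₂ = d₁·√(I₁/I₂).
I₁/I₂ = 30.4/0.197 = 154.3, so d₂ = 1.75 × √154.3 = 21.74 m.

21.7 m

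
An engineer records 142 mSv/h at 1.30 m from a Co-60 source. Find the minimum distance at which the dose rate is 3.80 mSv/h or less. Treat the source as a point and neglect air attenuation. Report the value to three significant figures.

Intensity scales as (d₁/d₂)², so d₂ = d₁·√(I₁/I₂).
I₁/I₂ = 142/3.80 = 37.37, so d₂ = 1.30 × √37.37 = 7.947 m.

7.95 m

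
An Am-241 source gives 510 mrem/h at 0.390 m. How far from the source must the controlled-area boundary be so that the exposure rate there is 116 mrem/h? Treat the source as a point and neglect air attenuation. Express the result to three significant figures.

Applying the 1/r² law, d₂ = d₁·√(I₁/I₂).
I₁/I₂ = 510/116 = 4.397, so d₂ = 0.390 × √4.397 = 0.8178 m.

0.818 m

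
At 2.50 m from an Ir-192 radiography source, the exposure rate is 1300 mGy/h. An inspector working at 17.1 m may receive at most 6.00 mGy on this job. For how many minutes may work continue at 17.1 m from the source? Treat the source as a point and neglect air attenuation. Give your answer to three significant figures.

Applying the 1/r² law, rate at 17.1 m:
(2.50/17.1)² = 0.02137, so 1300 × 0.02137 = 27.78 mGy/h.
Stay time = 6.00 mGy ÷ 27.78 mGy/h = 0.2160 h = 12.96 min.

13.0 min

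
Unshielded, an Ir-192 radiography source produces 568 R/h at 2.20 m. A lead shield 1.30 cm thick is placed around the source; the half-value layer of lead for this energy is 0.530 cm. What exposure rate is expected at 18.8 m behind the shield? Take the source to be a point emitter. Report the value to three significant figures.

Distance alone: 568 × (2.20/18.8)² = 568 × 0.01369 = 7.776 R/h.
Shield: 1.30/0.530 = 2.453 half-value layers → attenuation 2^(−2.453) = 0.1826.
Combined: 7.776 × 0.1826 = 1.420 R/h.

1.42 R/h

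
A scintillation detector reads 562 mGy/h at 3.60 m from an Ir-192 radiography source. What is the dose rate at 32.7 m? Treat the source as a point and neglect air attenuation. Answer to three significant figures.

6.81 mGy/h

Since intensity falls as 1/r², the rate at 32.7 m is
(3.60/32.7)² = 0.01212, so 562 × 0.01212 = 6.811 mGy/h.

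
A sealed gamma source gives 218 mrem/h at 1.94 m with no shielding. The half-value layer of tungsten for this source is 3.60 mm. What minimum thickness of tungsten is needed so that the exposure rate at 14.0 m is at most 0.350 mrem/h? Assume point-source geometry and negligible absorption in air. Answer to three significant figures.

12.9 mm

At 14.0 m, distance alone gives (1.94/14.0)² = 0.01920, so 218 × 0.01920 = 4.186 mrem/h.
Further attenuation needed: 4.186/0.350 = 11.96.
n = log₂(11.96) = 3.580 half-value layers.
Thickness = 3.580 × 3.60 mm = 12.89 mm.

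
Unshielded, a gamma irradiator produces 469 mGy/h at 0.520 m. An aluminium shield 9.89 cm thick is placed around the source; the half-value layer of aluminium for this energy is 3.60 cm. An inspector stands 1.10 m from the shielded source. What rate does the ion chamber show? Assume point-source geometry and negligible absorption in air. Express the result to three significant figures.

Distance alone: 469 × (0.520/1.10)² = 469 × 0.2235 = 104.8 mGy/h.
Shield: 9.89/3.60 = 2.747 half-value layers → attenuation 2^(−2.747) = 0.1490.
Combined: 104.8 × 0.1490 = 15.62 mGy/h.

15.6 mGy/h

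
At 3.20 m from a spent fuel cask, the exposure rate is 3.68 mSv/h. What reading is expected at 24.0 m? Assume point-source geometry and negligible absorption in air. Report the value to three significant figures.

0.0654 mSv/h

By the inverse-square law, the rate at 24.0 m is
(3.20/24.0)² = 0.01778, so 3.68 × 0.01778 = 0.06543 mSv/h.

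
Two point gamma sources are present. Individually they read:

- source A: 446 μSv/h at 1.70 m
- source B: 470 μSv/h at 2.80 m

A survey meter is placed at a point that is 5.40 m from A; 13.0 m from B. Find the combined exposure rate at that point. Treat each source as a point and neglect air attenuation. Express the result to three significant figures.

66.0 μSv/h

By superposition, sum each source's inverse-square contribution:
A: 446 × (1.70/5.40)² = 44.20 μSv/h
B: 470 × (2.80/13.0)² = 21.80 μSv/h
Total = 44.20 + 21.80 = 66.00 μSv/h.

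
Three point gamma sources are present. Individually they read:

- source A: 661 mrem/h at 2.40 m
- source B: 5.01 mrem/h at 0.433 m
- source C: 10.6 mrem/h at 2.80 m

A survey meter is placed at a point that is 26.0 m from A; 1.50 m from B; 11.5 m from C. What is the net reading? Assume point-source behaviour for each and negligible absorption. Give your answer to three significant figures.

By superposition, sum each source's inverse-square contribution:
A: 661 × (2.40/26.0)² = 5.632 mrem/h
B: 5.01 × (0.433/1.50)² = 0.4175 mrem/h
C: 10.6 × (2.80/11.5)² = 0.6284 mrem/h
Total = 5.632 + 0.4175 + 0.6284 = 6.678 mrem/h.

6.68 mrem/h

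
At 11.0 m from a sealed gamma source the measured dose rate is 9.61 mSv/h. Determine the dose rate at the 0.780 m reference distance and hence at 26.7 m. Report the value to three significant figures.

1910 mSv/h; 1.63 mSv/h

Since intensity falls as 1/r²,
At 0.780 m: (11.0/0.780)² = 198.9, so 9.61 × 198.9 = 1911 mSv/h
At 26.7 m: (0.780/26.7)² = 0.0008534, so 1911 × 0.0008534 = 1.631 mSv/h.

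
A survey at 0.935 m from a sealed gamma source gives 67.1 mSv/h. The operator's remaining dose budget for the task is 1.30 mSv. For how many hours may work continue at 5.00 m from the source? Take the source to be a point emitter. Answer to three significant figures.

Since intensity falls as 1/r², rate at 5.00 m:
67.1 × (0.935/5.00)² = 67.1 × 0.03497 = 2.346 mSv/h.
Stay time = 1.30 mSv ÷ 2.346 mSv/h = 0.5541 h.

0.554 h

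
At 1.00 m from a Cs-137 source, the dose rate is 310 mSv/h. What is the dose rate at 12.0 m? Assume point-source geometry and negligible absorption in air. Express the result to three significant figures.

2.15 mSv/h

Intensity scales as (d₁/d₂)², so the rate at 12.0 m is
(1.00/12.0)² = 0.006944, so 310 × 0.006944 = 2.153 mSv/h.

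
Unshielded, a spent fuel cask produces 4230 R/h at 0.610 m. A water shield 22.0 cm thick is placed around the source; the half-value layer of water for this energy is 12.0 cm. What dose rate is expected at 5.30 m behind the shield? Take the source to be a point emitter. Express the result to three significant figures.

15.7 R/h

Distance alone: 4230 × (0.610/5.30)² = 4230 × 0.01325 = 56.05 R/h.
Shield: 22.0/12.0 = 1.833 half-value layers → attenuation 2^(−1.833) = 0.2807.
Combined: 56.05 × 0.2807 = 15.73 R/h.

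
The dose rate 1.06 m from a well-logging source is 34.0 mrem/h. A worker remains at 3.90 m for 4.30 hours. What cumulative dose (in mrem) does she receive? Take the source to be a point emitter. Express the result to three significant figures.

Applying the 1/r² law, rate at 3.90 m:
34.0 × (1.06/3.90)² = 34.0 × 0.07387 = 2.512 mrem/h.
Dose = rate × time = 2.512 mrem/h × 4.300 h = 10.80 mrem.

10.8 mrem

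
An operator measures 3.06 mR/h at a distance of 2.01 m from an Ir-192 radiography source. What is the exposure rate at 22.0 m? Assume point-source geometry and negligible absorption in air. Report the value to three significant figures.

Intensity scales as (d₁/d₂)², so the rate at 22.0 m is
(2.01/22.0)² = 0.008347, so 3.06 × 0.008347 = 0.02554 mR/h.

0.0255 mR/h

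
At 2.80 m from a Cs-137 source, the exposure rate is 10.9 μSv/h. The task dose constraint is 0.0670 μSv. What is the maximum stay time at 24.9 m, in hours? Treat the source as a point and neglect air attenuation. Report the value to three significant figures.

0.486 h

Applying the 1/r² law, rate at 24.9 m:
(2.80/24.9)² = 0.01264, so 10.9 × 0.01264 = 0.1378 μSv/h.
Stay time = 0.0670 μSv ÷ 0.1378 μSv/h = 0.4862 h.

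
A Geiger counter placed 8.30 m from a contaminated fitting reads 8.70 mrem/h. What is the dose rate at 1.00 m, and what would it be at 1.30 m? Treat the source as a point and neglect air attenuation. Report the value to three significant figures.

Using I₁d₁² = I₂d₂²,
At 1.00 m: (8.30/1.00)² = 68.89, so 8.70 × 68.89 = 599.3 mrem/h
At 1.30 m: 599.3 × (1.00/1.30)² = 599.3 × 0.5917 = 354.6 mrem/h.

599 mrem/h; 355 mrem/h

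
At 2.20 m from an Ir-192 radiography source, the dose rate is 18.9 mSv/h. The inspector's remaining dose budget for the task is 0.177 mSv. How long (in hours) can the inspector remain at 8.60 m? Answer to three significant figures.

0.143 h

Since intensity falls as 1/r², rate at 8.60 m:
18.9 × (2.20/8.60)² = 18.9 × 0.06544 = 1.237 mSv/h.
Stay time = 0.177 mSv ÷ 1.237 mSv/h = 0.1431 h.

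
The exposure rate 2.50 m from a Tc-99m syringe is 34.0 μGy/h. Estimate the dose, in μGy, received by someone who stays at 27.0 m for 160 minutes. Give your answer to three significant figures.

0.777 μGy

Since intensity falls as 1/r², rate at 27.0 m:
(2.50/27.0)² = 0.008573, so 34.0 × 0.008573 = 0.2915 μGy/h.
Dose = rate × time = 0.2915 μGy/h × 2.667 h = 0.7774 μGy.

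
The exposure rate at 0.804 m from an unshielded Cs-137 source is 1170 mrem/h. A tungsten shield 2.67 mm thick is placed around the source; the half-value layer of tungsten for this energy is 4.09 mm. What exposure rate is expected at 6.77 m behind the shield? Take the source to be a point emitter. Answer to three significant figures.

Distance alone: 1170 × (0.804/6.77)² = 1170 × 0.01410 = 16.50 mrem/h.
Shield: 2.67/4.09 = 0.6528 half-value layers → attenuation 2^(−0.6528) = 0.6360.
Combined: 16.50 × 0.6360 = 10.49 mrem/h.

10.5 mrem/h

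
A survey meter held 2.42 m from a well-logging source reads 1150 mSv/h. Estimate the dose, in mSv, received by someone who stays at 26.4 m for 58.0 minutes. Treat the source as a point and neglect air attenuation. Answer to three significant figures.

9.34 mSv

Intensity scales as (d₁/d₂)², so rate at 26.4 m:
1150 × (2.42/26.4)² = 1150 × 0.008403 = 9.663 mSv/h.
Dose = rate × time = 9.663 mSv/h × 0.9667 h = 9.341 mSv.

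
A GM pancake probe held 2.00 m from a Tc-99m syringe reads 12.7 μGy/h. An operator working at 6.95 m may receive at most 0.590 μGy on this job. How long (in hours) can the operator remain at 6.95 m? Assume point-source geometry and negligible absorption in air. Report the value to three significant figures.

Applying the 1/r² law, rate at 6.95 m:
12.7 × (2.00/6.95)² = 12.7 × 0.08281 = 1.052 μGy/h.
Stay time = 0.590 μGy ÷ 1.052 μGy/h = 0.5608 h.

0.561 h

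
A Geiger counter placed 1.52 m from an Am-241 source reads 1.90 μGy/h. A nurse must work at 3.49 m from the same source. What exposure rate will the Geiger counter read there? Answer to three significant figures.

0.360 μGy/h

Intensity scales as (d₁/d₂)², so scaling from 1.52 m to 3.49 m:
(1.52/3.49)² = 0.1897, so 1.90 × 0.1897 = 0.3604 μGy/h.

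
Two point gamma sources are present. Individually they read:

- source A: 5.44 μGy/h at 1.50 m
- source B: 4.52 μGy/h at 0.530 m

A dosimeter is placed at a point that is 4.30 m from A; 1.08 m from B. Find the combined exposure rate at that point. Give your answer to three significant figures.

By superposition, sum each source's inverse-square contribution:
A: 5.44 × (1.50/4.30)² = 0.6620 μGy/h
B: 4.52 × (0.530/1.08)² = 1.089 μGy/h
Total = 0.6620 + 1.089 = 1.751 μGy/h.

1.75 μGy/h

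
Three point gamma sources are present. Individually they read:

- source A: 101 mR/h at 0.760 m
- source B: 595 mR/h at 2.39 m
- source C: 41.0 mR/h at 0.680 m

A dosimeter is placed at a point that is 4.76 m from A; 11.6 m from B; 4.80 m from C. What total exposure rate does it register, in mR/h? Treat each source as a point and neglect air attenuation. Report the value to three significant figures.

28.7 mR/h

By superposition, sum each source's inverse-square contribution:
A: 101 × (0.760/4.76)² = 2.575 mR/h
B: 595 × (2.39/11.6)² = 25.26 mR/h
C: 41.0 × (0.680/4.80)² = 0.8228 mR/h
Total = 2.575 + 25.26 + 0.8228 = 28.66 mR/h.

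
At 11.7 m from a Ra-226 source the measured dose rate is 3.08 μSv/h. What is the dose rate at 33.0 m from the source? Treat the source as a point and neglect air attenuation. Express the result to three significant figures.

By the inverse-square law, scaling from 11.7 m to 33.0 m:
3.08 × (11.7/33.0)² = 3.08 × 0.1257 = 0.3872 μSv/h.

0.387 μSv/h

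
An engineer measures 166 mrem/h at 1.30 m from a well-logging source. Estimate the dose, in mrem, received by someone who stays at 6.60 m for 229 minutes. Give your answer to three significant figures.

Using I₁d₁² = I₂d₂², rate at 6.60 m:
(1.30/6.60)² = 0.03880, so 166 × 0.03880 = 6.441 mrem/h.
Dose = rate × time = 6.441 mrem/h × 3.817 h = 24.59 mrem.

24.6 mrem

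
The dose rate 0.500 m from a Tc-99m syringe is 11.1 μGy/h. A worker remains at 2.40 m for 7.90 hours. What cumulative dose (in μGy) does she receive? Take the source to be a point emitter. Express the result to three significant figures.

Using I₁d₁² = I₂d₂², rate at 2.40 m:
(0.500/2.40)² = 0.04340, so 11.1 × 0.04340 = 0.4817 μGy/h.
Dose = rate × time = 0.4817 μGy/h × 7.900 h = 3.805 μGy.

3.81 μGy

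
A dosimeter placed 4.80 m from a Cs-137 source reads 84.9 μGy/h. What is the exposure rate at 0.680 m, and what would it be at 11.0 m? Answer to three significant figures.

Applying the 1/r² law,
At 0.680 m: (4.80/0.680)² = 49.83, so 84.9 × 49.83 = 4231 μGy/h
At 11.0 m: (0.680/11.0)² = 0.003821, so 4231 × 0.003821 = 16.17 μGy/h.

4230 μGy/h; 16.2 μGy/h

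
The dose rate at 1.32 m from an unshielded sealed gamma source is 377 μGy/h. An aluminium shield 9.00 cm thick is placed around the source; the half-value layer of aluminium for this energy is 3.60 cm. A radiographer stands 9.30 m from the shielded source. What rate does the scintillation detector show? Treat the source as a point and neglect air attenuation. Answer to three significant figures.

1.34 μGy/h

Distance alone: 377 × (1.32/9.30)² = 377 × 0.02015 = 7.597 μGy/h.
Shield: 9.00/3.60 = 2.500 half-value layers → attenuation 2^(−2.500) = 0.1768.
Combined: 7.597 × 0.1768 = 1.343 μGy/h.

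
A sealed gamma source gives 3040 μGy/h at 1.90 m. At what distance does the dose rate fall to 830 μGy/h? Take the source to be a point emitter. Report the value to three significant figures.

3.64 m

Since intensity falls as 1/r², d₂ = d₁·√(I₁/I₂).
I₁/I₂ = 3040/830 = 3.663, so d₂ = 1.90 × √3.663 = 3.636 m.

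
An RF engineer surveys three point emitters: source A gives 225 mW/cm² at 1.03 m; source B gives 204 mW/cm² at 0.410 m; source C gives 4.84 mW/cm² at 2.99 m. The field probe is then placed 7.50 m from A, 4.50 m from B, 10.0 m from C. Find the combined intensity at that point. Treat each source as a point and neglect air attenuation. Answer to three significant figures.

Each source contributes Iᵢ·(dᵢ/rᵢ)²; contributions add.
A: 225 × (1.03/7.50)² = 4.244 mW/cm²
B: 204 × (0.410/4.50)² = 1.693 mW/cm²
C: 4.84 × (2.99/10.0)² = 0.4327 mW/cm²
Total = 4.244 + 1.693 + 0.4327 = 6.370 mW/cm².

6.37 mW/cm²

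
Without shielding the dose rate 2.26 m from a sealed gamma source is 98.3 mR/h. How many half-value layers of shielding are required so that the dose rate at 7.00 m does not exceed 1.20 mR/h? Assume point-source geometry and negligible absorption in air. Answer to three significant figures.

3.09 half-value layers

At 7.00 m, distance alone gives (2.26/7.00)² = 0.1042, so 98.3 × 0.1042 = 10.24 mR/h.
Further attenuation needed: 10.24/1.20 = 8.533.
n = log₂(8.533) = 3.093 half-value layers.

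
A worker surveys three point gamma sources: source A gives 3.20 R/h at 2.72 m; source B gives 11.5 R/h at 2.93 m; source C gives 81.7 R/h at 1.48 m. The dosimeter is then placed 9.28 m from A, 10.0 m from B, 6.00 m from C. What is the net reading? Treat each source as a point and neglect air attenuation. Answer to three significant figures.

Each source contributes Iᵢ·(dᵢ/rᵢ)²; contributions add.
A: 3.20 × (2.72/9.28)² = 0.2749 R/h
B: 11.5 × (2.93/10.0)² = 0.9873 R/h
C: 81.7 × (1.48/6.00)² = 4.971 R/h
Total = 0.2749 + 0.9873 + 4.971 = 6.233 R/h.

6.23 R/h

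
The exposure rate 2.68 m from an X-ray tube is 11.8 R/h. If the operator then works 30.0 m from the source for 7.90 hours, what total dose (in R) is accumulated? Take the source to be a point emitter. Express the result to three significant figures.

0.744 R

By the inverse-square law, rate at 30.0 m:
11.8 × (2.68/30.0)² = 11.8 × 0.007980 = 0.09416 R/h.
Dose = rate × time = 0.09416 R/h × 7.900 h = 0.7439 R.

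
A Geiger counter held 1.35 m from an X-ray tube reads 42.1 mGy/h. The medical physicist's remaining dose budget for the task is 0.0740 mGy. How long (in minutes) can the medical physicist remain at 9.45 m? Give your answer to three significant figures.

By the inverse-square law, rate at 9.45 m:
(1.35/9.45)² = 0.02041, so 42.1 × 0.02041 = 0.8593 mGy/h.
Stay time = 0.0740 mGy ÷ 0.8593 mGy/h = 0.08612 h = 5.167 min.

5.17 min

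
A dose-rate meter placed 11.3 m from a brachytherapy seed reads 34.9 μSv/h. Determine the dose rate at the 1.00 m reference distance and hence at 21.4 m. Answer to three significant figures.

Applying the 1/r² law,
At 1.00 m: (11.3/1.00)² = 127.7, so 34.9 × 127.7 = 4457 μSv/h
At 21.4 m: 4457 × (1.00/21.4)² = 4457 × 0.002184 = 9.734 μSv/h.

4460 μSv/h; 9.73 μSv/h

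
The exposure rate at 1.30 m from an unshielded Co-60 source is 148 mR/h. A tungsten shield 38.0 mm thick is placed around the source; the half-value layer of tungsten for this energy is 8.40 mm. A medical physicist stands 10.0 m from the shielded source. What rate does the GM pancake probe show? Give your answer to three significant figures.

0.109 mR/h

Distance alone: (1.30/10.0)² = 0.01690, so 148 × 0.01690 = 2.501 mR/h.
Shield: 38.0/8.40 = 4.524 half-value layers → attenuation 2^(−4.524) = 0.04347.
Combined: 2.501 × 0.04347 = 0.1087 mR/h.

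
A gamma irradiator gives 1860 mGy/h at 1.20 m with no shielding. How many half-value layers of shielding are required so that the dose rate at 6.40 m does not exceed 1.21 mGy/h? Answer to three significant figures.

At 6.40 m, distance alone gives 1860 × (1.20/6.40)² = 1860 × 0.03516 = 65.40 mGy/h.
Further attenuation needed: 65.40/1.21 = 54.05.
n = log₂(54.05) = 5.756 half-value layers.

5.76 half-value layers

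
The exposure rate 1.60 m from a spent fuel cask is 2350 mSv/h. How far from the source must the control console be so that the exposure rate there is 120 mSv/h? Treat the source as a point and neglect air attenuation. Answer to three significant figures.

7.08 m

Using I₁d₁² = I₂d₂², d₂ = d₁·√(I₁/I₂).
I₁/I₂ = 2350/120 = 19.58, so d₂ = 1.60 × √19.58 = 7.080 m.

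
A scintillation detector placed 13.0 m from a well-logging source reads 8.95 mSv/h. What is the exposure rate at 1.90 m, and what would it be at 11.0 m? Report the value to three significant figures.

Since intensity falls as 1/r²,
At 1.90 m: 8.95 × (13.0/1.90)² = 8.95 × 46.81 = 418.9 mSv/h
At 11.0 m: 418.9 × (1.90/11.0)² = 418.9 × 0.02983 = 12.50 mSv/h.

419 mSv/h; 12.5 mSv/h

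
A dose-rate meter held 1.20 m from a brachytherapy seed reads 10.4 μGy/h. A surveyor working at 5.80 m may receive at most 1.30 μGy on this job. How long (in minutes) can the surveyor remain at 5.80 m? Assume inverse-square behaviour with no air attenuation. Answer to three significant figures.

By the inverse-square law, rate at 5.80 m:
(1.20/5.80)² = 0.04281, so 10.4 × 0.04281 = 0.4452 μGy/h.
Stay time = 1.30 μGy ÷ 0.4452 μGy/h = 2.920 h = 175.2 min.

175 min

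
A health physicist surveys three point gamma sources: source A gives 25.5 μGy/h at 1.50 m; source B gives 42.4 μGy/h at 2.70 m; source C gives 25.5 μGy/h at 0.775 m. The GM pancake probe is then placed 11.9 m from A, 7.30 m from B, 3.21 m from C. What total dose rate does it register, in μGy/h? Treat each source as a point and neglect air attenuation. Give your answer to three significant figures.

By superposition, sum each source's inverse-square contribution:
A: 25.5 × (1.50/11.9)² = 0.4052 μGy/h
B: 42.4 × (2.70/7.30)² = 5.800 μGy/h
C: 25.5 × (0.775/3.21)² = 1.486 μGy/h
Total = 0.4052 + 5.800 + 1.486 = 7.691 μGy/h.

7.69 μGy/h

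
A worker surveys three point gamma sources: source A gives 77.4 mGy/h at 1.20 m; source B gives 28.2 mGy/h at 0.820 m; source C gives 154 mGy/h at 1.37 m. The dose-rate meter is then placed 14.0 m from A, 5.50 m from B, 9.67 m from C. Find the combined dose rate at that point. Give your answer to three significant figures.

Each source contributes Iᵢ·(dᵢ/rᵢ)²; contributions add.
A: 77.4 × (1.20/14.0)² = 0.5687 mGy/h
B: 28.2 × (0.820/5.50)² = 0.6268 mGy/h
C: 154 × (1.37/9.67)² = 3.091 mGy/h
Total = 0.5687 + 0.6268 + 3.091 = 4.287 mGy/h.

4.29 mGy/h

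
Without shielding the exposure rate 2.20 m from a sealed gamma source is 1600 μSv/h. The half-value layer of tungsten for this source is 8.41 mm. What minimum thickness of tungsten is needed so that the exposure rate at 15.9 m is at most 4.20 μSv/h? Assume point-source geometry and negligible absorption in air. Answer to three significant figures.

At 15.9 m, distance alone gives 1600 × (2.20/15.9)² = 1600 × 0.01914 = 30.62 μSv/h.
Further attenuation needed: 30.62/4.20 = 7.290.
n = log₂(7.290) = 2.866 half-value layers.
Thickness = 2.866 × 8.41 mm = 24.10 mm.

24.1 mm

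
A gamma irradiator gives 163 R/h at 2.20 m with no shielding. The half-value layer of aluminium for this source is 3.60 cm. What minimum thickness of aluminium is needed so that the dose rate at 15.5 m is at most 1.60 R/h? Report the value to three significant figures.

At 15.5 m, distance alone gives (2.20/15.5)² = 0.02015, so 163 × 0.02015 = 3.284 R/h.
Further attenuation needed: 3.284/1.60 = 2.052.
n = log₂(2.052) = 1.037 half-value layers.
Thickness = 1.037 × 3.60 cm = 3.733 cm.

3.73 cm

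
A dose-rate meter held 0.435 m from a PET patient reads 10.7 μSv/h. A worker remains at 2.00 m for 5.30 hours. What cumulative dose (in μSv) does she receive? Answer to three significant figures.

By the inverse-square law, rate at 2.00 m:
(0.435/2.00)² = 0.04731, so 10.7 × 0.04731 = 0.5062 μSv/h.
Dose = rate × time = 0.5062 μSv/h × 5.300 h = 2.683 μSv.

2.68 μSv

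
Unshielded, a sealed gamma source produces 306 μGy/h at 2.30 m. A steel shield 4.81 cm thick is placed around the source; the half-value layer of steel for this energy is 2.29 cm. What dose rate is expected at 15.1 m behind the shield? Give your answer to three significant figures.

Distance alone: (2.30/15.1)² = 0.02320, so 306 × 0.02320 = 7.099 μGy/h.
Shield: 4.81/2.29 = 2.100 half-value layers → attenuation 2^(−2.100) = 0.2333.
Combined: 7.099 × 0.2333 = 1.656 μGy/h.

1.66 μGy/h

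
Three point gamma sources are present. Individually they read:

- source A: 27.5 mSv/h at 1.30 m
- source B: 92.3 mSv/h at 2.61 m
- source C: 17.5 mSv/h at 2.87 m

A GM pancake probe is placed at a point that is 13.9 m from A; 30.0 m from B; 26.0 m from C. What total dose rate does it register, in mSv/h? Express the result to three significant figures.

By superposition, sum each source's inverse-square contribution:
A: 27.5 × (1.30/13.9)² = 0.2405 mSv/h
B: 92.3 × (2.61/30.0)² = 0.6986 mSv/h
C: 17.5 × (2.87/26.0)² = 0.2132 mSv/h
Total = 0.2405 + 0.6986 + 0.2132 = 1.152 mSv/h.

1.15 mSv/h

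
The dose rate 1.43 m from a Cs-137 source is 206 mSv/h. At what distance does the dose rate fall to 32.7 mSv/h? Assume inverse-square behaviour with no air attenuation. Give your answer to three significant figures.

3.59 m

Applying the 1/r² law, d₂ = d₁·√(I₁/I₂).
I₁/I₂ = 206/32.7 = 6.300, so d₂ = 1.43 × √6.300 = 3.589 m.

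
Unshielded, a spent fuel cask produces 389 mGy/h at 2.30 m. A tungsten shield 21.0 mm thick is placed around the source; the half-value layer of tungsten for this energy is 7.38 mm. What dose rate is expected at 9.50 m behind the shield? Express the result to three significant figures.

3.17 mGy/h

Distance alone: 389 × (2.30/9.50)² = 389 × 0.05861 = 22.80 mGy/h.
Shield: 21.0/7.38 = 2.846 half-value layers → attenuation 2^(−2.846) = 0.1391.
Combined: 22.80 × 0.1391 = 3.171 mGy/h.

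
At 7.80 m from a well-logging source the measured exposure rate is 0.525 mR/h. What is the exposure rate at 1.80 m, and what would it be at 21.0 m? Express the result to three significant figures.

9.86 mR/h; 0.0724 mR/h

Since intensity falls as 1/r²,
At 1.80 m: (7.80/1.80)² = 18.78, so 0.525 × 18.78 = 9.860 mR/h
At 21.0 m: 9.860 × (1.80/21.0)² = 9.860 × 0.007347 = 0.07244 mR/h.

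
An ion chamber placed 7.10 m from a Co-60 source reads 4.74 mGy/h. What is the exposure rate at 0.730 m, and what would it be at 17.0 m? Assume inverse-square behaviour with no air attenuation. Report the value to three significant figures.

448 mGy/h; 0.827 mGy/h

Using I₁d₁² = I₂d₂²,
At 0.730 m: 4.74 × (7.10/0.730)² = 4.74 × 94.60 = 448.4 mGy/h
At 17.0 m: 448.4 × (0.730/17.0)² = 448.4 × 0.001844 = 0.8268 mGy/h.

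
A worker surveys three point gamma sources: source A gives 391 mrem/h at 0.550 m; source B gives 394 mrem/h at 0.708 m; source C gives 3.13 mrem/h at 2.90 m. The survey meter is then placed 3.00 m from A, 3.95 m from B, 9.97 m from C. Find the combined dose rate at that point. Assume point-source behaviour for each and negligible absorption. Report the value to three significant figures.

By superposition, sum each source's inverse-square contribution:
A: 391 × (0.550/3.00)² = 13.14 mrem/h
B: 394 × (0.708/3.95)² = 12.66 mrem/h
C: 3.13 × (2.90/9.97)² = 0.2648 mrem/h
Total = 13.14 + 12.66 + 0.2648 = 26.06 mrem/h.

26.1 mrem/h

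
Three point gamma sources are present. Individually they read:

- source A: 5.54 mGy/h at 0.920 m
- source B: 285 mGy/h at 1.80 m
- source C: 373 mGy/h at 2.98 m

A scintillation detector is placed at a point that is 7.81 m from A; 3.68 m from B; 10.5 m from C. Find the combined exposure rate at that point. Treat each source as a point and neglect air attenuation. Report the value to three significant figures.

Each source contributes Iᵢ·(dᵢ/rᵢ)²; contributions add.
A: 5.54 × (0.920/7.81)² = 0.07687 mGy/h
B: 285 × (1.80/3.68)² = 68.19 mGy/h
C: 373 × (2.98/10.5)² = 30.04 mGy/h
Total = 0.07687 + 68.19 + 30.04 = 98.31 mGy/h.

98.3 mGy/h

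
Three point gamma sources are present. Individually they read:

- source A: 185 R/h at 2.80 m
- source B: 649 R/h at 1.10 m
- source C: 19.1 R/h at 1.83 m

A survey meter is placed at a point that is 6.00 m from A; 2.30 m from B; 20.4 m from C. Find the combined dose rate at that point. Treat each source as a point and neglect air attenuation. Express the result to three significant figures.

189 R/h

Each source contributes Iᵢ·(dᵢ/rᵢ)²; contributions add.
A: 185 × (2.80/6.00)² = 40.29 R/h
B: 649 × (1.10/2.30)² = 148.4 R/h
C: 19.1 × (1.83/20.4)² = 0.1537 R/h
Total = 40.29 + 148.4 + 0.1537 = 188.8 R/h.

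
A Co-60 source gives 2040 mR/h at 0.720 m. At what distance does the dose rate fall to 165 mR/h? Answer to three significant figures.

Using I₁d₁² = I₂d₂², d₂ = d₁·√(I₁/I₂).
I₁/I₂ = 2040/165 = 12.36, so d₂ = 0.720 × √12.36 = 2.531 m.

2.53 m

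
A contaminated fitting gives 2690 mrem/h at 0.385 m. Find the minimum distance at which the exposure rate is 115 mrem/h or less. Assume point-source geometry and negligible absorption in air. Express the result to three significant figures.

Using I₁d₁² = I₂d₂², d₂ = d₁·√(I₁/I₂).
I₁/I₂ = 2690/115 = 23.39, so d₂ = 0.385 × √23.39 = 1.862 m.

1.86 m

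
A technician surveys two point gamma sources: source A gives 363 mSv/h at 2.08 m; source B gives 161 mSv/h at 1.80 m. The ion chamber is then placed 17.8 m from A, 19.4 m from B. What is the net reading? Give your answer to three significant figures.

6.34 mSv/h

By superposition, sum each source's inverse-square contribution:
A: 363 × (2.08/17.8)² = 4.957 mSv/h
B: 161 × (1.80/19.4)² = 1.386 mSv/h
Total = 4.957 + 1.386 = 6.343 mSv/h.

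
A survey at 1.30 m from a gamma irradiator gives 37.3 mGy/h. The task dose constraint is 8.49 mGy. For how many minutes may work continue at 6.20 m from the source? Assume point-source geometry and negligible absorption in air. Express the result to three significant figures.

311 min

By the inverse-square law, rate at 6.20 m:
(1.30/6.20)² = 0.04396, so 37.3 × 0.04396 = 1.640 mGy/h.
Stay time = 8.49 mGy ÷ 1.640 mGy/h = 5.177 h = 310.6 min.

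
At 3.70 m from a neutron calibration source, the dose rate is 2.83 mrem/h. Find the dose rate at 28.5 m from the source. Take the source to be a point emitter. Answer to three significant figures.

0.0477 mrem/h

Applying the 1/r² law, the rate at 28.5 m is
(3.70/28.5)² = 0.01685, so 2.83 × 0.01685 = 0.04769 mrem/h.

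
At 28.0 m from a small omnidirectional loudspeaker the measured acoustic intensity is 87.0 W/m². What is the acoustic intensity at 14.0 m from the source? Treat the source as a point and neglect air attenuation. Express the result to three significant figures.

348 W/m²

Intensity scales as (d₁/d₂)², so scaling from 28.0 m to 14.0 m:
(28.0/14.0)² = 4.000, so 87.0 × 4.000 = 348.0 W/m².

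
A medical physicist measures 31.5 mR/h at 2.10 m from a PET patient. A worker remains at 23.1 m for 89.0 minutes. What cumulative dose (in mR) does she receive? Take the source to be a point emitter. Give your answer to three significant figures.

0.386 mR

Intensity scales as (d₁/d₂)², so rate at 23.1 m:
(2.10/23.1)² = 0.008264, so 31.5 × 0.008264 = 0.2603 mR/h.
Dose = rate × time = 0.2603 mR/h × 1.483 h = 0.3860 mR.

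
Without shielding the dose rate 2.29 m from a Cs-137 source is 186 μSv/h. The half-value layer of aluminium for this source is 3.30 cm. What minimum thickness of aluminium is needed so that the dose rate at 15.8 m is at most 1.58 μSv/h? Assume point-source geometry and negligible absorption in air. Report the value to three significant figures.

4.31 cm

At 15.8 m, distance alone gives (2.29/15.8)² = 0.02101, so 186 × 0.02101 = 3.908 μSv/h.
Further attenuation needed: 3.908/1.58 = 2.473.
n = log₂(2.473) = 1.306 half-value layers.
Thickness = 1.306 × 3.30 cm = 4.310 cm.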